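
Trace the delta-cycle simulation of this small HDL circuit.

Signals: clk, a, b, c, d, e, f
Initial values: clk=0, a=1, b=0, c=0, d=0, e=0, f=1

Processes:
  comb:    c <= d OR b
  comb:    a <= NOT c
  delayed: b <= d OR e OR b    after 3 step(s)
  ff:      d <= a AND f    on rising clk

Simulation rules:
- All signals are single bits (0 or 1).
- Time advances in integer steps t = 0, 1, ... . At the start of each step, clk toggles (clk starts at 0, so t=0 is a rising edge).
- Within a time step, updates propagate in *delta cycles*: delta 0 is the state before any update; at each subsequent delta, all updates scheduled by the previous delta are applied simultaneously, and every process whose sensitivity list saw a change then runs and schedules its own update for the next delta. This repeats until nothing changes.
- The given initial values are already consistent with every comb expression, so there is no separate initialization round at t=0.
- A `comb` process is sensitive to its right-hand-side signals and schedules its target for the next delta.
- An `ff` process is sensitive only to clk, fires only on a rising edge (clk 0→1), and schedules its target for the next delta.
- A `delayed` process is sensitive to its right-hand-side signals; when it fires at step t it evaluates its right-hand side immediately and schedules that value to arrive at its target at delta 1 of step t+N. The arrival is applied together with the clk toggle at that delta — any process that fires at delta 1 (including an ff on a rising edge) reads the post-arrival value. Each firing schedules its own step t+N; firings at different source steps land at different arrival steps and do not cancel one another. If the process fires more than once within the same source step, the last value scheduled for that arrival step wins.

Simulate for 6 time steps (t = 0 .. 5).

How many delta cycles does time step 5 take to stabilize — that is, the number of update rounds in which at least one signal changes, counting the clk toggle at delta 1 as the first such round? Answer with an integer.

3

t0.Δ0 f=1 b=0 e=0 d=0 a=1 clk=0 c=0
t0.Δ1 f=1 b=0 e=0 d=0 a=1 clk=1 c=0
t0.Δ2 f=1 b=0 e=0 d=1 a=1 clk=1 c=0
t0.Δ3 f=1 b=0 e=0 d=1 a=1 clk=1 c=1
t0.Δ4 f=1 b=0 e=0 d=1 a=0 clk=1 c=1
t1.Δ0 f=1 b=0 e=0 d=1 a=0 clk=1 c=1
t1.Δ1 f=1 b=0 e=0 d=1 a=0 clk=0 c=1
t2.Δ0 f=1 b=0 e=0 d=1 a=0 clk=0 c=1
t2.Δ1 f=1 b=0 e=0 d=1 a=0 clk=1 c=1
t2.Δ2 f=1 b=0 e=0 d=0 a=0 clk=1 c=1
t2.Δ3 f=1 b=0 e=0 d=0 a=0 clk=1 c=0
t2.Δ4 f=1 b=0 e=0 d=0 a=1 clk=1 c=0
t3.Δ0 f=1 b=0 e=0 d=0 a=1 clk=1 c=0
t3.Δ1 f=1 b=1 e=0 d=0 a=1 clk=0 c=0
t3.Δ2 f=1 b=1 e=0 d=0 a=1 clk=0 c=1
t3.Δ3 f=1 b=1 e=0 d=0 a=0 clk=0 c=1
t4.Δ0 f=1 b=1 e=0 d=0 a=0 clk=0 c=1
t4.Δ1 f=1 b=1 e=0 d=0 a=0 clk=1 c=1
t5.Δ0 f=1 b=1 e=0 d=0 a=0 clk=1 c=1
t5.Δ1 f=1 b=0 e=0 d=0 a=0 clk=0 c=1
t5.Δ2 f=1 b=0 e=0 d=0 a=0 clk=0 c=0
t5.Δ3 f=1 b=0 e=0 d=0 a=1 clk=0 c=0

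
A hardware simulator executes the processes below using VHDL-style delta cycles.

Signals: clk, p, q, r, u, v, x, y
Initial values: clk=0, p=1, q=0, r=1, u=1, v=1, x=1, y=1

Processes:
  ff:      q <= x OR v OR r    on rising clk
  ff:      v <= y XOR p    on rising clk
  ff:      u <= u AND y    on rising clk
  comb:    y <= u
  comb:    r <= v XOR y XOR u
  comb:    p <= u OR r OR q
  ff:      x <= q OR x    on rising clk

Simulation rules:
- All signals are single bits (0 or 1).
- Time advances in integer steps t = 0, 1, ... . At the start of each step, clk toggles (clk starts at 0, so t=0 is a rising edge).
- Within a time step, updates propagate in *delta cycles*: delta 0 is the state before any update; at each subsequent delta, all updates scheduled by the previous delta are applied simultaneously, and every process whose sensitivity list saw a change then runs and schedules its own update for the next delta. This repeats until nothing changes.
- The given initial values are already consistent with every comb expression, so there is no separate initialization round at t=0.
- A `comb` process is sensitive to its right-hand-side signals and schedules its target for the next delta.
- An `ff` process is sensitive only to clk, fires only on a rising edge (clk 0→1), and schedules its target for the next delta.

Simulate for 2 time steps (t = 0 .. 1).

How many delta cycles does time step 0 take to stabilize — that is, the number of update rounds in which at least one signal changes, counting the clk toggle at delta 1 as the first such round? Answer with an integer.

t0.Δ0 p=1 u=1 y=1 r=1 q=0 x=1 v=1 clk=0
t0.Δ1 p=1 u=1 y=1 r=1 q=0 x=1 v=1 clk=1
t0.Δ2 p=1 u=1 y=1 r=1 q=1 x=1 v=0 clk=1
t0.Δ3 p=1 u=1 y=1 r=0 q=1 x=1 v=0 clk=1
t1.Δ0 p=1 u=1 y=1 r=0 q=1 x=1 v=0 clk=1
t1.Δ1 p=1 u=1 y=1 r=0 q=1 x=1 v=0 clk=0

3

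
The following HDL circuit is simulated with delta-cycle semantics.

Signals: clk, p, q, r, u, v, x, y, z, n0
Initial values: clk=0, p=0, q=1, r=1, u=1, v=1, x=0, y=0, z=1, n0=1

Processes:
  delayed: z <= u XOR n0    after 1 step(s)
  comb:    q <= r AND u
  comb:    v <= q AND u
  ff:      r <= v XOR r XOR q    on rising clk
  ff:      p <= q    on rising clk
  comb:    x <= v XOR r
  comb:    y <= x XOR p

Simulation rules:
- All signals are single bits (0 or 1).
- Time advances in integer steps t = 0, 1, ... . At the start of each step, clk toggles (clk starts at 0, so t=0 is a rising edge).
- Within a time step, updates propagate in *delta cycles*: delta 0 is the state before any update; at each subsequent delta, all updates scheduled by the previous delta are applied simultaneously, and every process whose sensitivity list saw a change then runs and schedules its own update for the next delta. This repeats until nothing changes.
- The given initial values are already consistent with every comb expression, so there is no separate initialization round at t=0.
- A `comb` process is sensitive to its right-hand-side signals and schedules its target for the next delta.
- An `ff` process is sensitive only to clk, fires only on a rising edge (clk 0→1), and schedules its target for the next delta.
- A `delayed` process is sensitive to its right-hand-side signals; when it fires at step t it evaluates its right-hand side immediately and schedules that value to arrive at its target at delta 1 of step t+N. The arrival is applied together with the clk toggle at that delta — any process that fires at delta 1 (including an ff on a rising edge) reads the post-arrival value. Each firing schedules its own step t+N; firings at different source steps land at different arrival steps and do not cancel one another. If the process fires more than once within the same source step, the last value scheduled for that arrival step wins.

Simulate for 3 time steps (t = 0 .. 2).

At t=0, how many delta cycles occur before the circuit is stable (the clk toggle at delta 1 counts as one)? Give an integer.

t0.Δ0 x=0 q=1 v=1 n0=1 clk=0 p=0 y=0 z=1 r=1 u=1
t0.Δ1 x=0 q=1 v=1 n0=1 clk=1 p=0 y=0 z=1 r=1 u=1
t0.Δ2 x=0 q=1 v=1 n0=1 clk=1 p=1 y=0 z=1 r=1 u=1
t0.Δ3 x=0 q=1 v=1 n0=1 clk=1 p=1 y=1 z=1 r=1 u=1
t1.Δ0 x=0 q=1 v=1 n0=1 clk=1 p=1 y=1 z=1 r=1 u=1
t1.Δ1 x=0 q=1 v=1 n0=1 clk=0 p=1 y=1 z=1 r=1 u=1
t2.Δ0 x=0 q=1 v=1 n0=1 clk=0 p=1 y=1 z=1 r=1 u=1
t2.Δ1 x=0 q=1 v=1 n0=1 clk=1 p=1 y=1 z=1 r=1 u=1

3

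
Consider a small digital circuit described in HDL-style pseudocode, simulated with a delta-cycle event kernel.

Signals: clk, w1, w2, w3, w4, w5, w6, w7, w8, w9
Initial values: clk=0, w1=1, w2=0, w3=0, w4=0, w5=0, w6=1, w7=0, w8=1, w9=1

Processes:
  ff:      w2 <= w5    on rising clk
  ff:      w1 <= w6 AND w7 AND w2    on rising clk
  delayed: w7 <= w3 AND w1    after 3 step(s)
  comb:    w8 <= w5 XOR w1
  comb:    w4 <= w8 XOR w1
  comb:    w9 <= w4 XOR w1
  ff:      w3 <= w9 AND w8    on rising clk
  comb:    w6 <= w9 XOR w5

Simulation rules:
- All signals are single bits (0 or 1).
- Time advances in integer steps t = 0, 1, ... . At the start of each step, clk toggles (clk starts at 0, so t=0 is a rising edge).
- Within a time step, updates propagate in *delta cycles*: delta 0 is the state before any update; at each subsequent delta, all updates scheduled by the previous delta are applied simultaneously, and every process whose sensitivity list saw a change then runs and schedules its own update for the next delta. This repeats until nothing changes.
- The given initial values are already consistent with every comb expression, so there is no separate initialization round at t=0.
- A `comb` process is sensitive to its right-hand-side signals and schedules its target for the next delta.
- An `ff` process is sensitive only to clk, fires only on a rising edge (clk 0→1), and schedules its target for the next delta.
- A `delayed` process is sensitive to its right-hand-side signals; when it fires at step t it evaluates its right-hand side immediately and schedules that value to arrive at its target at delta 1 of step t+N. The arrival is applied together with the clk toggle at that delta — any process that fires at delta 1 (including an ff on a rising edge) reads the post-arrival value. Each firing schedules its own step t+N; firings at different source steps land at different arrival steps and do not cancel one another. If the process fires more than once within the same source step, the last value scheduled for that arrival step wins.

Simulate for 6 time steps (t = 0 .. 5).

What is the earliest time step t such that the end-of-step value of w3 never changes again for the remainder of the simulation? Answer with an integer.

[bits: w4,w2,w9,w5,w1,w8,w3,clk,w6,w7]
t=0: Δ0=0010110010 Δ1=0010110110 Δ2=0010011110 Δ3=1000001110 Δ4=0010001100 Δ5=0000001110 Δ6=0000001100 | 6Δ
t=1: Δ0=0000001100 Δ1=0000001000 | 1Δ
t=2: Δ0=0000001000 Δ1=0000001100 Δ2=0000000100 | 2Δ
t=3: Δ0=0000000100 Δ1=0000000000 | 1Δ
t=4: Δ0=0000000000 Δ1=0000000100 | 1Δ
t=5: Δ0=0000000100 Δ1=0000000000 | 1Δ

2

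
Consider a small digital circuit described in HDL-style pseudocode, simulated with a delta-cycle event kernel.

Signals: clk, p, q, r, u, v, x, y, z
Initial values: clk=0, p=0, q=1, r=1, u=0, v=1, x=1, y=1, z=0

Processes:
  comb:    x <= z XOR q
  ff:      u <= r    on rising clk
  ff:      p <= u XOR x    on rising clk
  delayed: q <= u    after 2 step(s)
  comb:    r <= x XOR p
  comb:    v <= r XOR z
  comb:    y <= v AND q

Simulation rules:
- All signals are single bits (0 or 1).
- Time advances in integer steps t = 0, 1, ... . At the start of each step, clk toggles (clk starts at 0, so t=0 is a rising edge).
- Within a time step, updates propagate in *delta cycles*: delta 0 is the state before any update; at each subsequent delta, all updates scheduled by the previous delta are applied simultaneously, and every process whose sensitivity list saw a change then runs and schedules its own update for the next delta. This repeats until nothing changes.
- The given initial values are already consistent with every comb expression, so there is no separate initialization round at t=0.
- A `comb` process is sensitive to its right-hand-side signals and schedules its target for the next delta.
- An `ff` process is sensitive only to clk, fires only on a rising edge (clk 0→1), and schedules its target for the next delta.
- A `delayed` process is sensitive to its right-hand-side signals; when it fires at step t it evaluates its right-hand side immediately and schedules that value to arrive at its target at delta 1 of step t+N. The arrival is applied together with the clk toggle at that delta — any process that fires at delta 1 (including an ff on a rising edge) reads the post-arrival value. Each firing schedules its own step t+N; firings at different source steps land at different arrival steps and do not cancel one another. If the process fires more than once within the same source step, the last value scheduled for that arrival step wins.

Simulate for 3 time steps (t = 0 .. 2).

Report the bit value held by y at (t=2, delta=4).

[bits: u,p,clk,z,v,r,x,q,y]
t=0: Δ0=000011111 Δ1=001011111 Δ2=111011111 Δ3=111010111 Δ4=111000111 Δ5=111000110 | 5Δ
t=1: Δ0=111000110 Δ1=110000110 | 1Δ
t=2: Δ0=110000110 Δ1=111000110 Δ2=001000110 Δ3=001001110 Δ4=001011110 Δ5=001011111 | 5Δ

0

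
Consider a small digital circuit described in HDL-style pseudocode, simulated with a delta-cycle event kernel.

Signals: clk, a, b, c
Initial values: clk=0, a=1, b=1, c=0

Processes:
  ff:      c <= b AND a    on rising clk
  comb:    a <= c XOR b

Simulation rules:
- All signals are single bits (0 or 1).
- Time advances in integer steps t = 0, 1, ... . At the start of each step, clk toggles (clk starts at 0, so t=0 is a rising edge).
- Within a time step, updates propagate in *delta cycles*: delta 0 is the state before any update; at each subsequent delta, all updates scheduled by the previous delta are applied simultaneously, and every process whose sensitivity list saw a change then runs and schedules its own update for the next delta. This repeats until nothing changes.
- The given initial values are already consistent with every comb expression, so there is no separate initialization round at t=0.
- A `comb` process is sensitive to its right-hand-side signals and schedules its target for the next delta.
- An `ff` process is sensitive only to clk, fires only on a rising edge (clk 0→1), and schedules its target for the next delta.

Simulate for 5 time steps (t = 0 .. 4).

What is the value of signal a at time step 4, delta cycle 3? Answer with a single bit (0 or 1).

0

t0.Δ0 clk=0 b=1 c=0 a=1
t0.Δ1 clk=1 b=1 c=0 a=1
t0.Δ2 clk=1 b=1 c=1 a=1
t0.Δ3 clk=1 b=1 c=1 a=0
t1.Δ0 clk=1 b=1 c=1 a=0
t1.Δ1 clk=0 b=1 c=1 a=0
t2.Δ0 clk=0 b=1 c=1 a=0
t2.Δ1 clk=1 b=1 c=1 a=0
t2.Δ2 clk=1 b=1 c=0 a=0
t2.Δ3 clk=1 b=1 c=0 a=1
t3.Δ0 clk=1 b=1 c=0 a=1
t3.Δ1 clk=0 b=1 c=0 a=1
t4.Δ0 clk=0 b=1 c=0 a=1
t4.Δ1 clk=1 b=1 c=0 a=1
t4.Δ2 clk=1 b=1 c=1 a=1
t4.Δ3 clk=1 b=1 c=1 a=0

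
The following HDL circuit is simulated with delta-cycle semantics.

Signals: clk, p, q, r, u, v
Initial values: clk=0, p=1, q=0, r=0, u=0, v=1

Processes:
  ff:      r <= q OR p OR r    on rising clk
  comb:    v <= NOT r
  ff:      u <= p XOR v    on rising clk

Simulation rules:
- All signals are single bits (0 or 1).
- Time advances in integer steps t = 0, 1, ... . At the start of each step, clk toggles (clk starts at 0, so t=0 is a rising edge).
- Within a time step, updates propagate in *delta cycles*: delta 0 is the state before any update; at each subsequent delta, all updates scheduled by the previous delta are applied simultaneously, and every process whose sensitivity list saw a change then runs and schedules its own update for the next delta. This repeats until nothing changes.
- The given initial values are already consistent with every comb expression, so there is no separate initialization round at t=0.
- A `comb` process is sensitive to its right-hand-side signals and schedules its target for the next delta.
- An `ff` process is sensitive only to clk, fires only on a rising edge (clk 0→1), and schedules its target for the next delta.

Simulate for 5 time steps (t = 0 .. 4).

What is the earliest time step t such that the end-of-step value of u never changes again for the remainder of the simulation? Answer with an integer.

2

[bits: q,p,clk,r,u,v]
t=0: Δ0=010001 Δ1=011001 Δ2=011101 Δ3=011100 | 3Δ
t=1: Δ0=011100 Δ1=010100 | 1Δ
t=2: Δ0=010100 Δ1=011100 Δ2=011110 | 2Δ
t=3: Δ0=011110 Δ1=010110 | 1Δ
t=4: Δ0=010110 Δ1=011110 | 1Δ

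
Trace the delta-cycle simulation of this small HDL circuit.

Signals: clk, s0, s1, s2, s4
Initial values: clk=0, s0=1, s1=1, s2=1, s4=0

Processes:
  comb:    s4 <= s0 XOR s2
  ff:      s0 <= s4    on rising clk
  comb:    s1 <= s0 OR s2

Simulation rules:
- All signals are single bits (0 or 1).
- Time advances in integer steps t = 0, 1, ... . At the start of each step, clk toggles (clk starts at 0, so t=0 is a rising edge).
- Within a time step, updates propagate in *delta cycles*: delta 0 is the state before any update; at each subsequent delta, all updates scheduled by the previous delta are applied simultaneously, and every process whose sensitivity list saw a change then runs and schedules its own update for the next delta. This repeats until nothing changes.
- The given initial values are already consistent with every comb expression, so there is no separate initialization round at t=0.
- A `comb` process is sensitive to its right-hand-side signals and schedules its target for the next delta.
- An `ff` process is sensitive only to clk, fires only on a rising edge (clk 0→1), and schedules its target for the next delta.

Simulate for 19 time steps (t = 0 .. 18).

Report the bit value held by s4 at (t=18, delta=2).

1

t=0 Δ0: clk=0 s0=1 s2=1 s1=1 s4=0
  Δ1: clk:0→1
  Δ2: s0:1→0
  Δ3: s4:0→1
  (3Δ to stable)
t=1 Δ0: clk=1 s0=0 s2=1 s1=1 s4=1
  Δ1: clk:1→0
  (1Δ to stable)
t=2 Δ0: clk=0 s0=0 s2=1 s1=1 s4=1
  Δ1: clk:0→1
  Δ2: s0:0→1
  Δ3: s4:1→0
  (3Δ to stable)
t=3 Δ0: clk=1 s0=1 s2=1 s1=1 s4=0
  Δ1: clk:1→0
  (1Δ to stable)
t=4 Δ0: clk=0 s0=1 s2=1 s1=1 s4=0
  Δ1: clk:0→1
  Δ2: s0:1→0
  Δ3: s4:0→1
  (3Δ to stable)
t=5 Δ0: clk=1 s0=0 s2=1 s1=1 s4=1
  Δ1: clk:1→0
  (1Δ to stable)
t=6 Δ0: clk=0 s0=0 s2=1 s1=1 s4=1
  Δ1: clk:0→1
  Δ2: s0:0→1
  Δ3: s4:1→0
  (3Δ to stable)
t=7 Δ0: clk=1 s0=1 s2=1 s1=1 s4=0
  Δ1: clk:1→0
  (1Δ to stable)
t=8 Δ0: clk=0 s0=1 s2=1 s1=1 s4=0
  Δ1: clk:0→1
  Δ2: s0:1→0
  Δ3: s4:0→1
  (3Δ to stable)
t=9 Δ0: clk=1 s0=0 s2=1 s1=1 s4=1
  Δ1: clk:1→0
  (1Δ to stable)
t=10 Δ0: clk=0 s0=0 s2=1 s1=1 s4=1
  Δ1: clk:0→1
  Δ2: s0:0→1
  Δ3: s4:1→0
  (3Δ to stable)
t=11 Δ0: clk=1 s0=1 s2=1 s1=1 s4=0
  Δ1: clk:1→0
  (1Δ to stable)
t=12 Δ0: clk=0 s0=1 s2=1 s1=1 s4=0
  Δ1: clk:0→1
  Δ2: s0:1→0
  Δ3: s4:0→1
  (3Δ to stable)
t=13 Δ0: clk=1 s0=0 s2=1 s1=1 s4=1
  Δ1: clk:1→0
  (1Δ to stable)
t=14 Δ0: clk=0 s0=0 s2=1 s1=1 s4=1
  Δ1: clk:0→1
  Δ2: s0:0→1
  Δ3: s4:1→0
  (3Δ to stable)
t=15 Δ0: clk=1 s0=1 s2=1 s1=1 s4=0
  Δ1: clk:1→0
  (1Δ to stable)
t=16 Δ0: clk=0 s0=1 s2=1 s1=1 s4=0
  Δ1: clk:0→1
  Δ2: s0:1→0
  Δ3: s4:0→1
  (3Δ to stable)
t=17 Δ0: clk=1 s0=0 s2=1 s1=1 s4=1
  Δ1: clk:1→0
  (1Δ to stable)
t=18 Δ0: clk=0 s0=0 s2=1 s1=1 s4=1
  Δ1: clk:0→1
  Δ2: s0:0→1
  Δ3: s4:1→0
  (3Δ to stable)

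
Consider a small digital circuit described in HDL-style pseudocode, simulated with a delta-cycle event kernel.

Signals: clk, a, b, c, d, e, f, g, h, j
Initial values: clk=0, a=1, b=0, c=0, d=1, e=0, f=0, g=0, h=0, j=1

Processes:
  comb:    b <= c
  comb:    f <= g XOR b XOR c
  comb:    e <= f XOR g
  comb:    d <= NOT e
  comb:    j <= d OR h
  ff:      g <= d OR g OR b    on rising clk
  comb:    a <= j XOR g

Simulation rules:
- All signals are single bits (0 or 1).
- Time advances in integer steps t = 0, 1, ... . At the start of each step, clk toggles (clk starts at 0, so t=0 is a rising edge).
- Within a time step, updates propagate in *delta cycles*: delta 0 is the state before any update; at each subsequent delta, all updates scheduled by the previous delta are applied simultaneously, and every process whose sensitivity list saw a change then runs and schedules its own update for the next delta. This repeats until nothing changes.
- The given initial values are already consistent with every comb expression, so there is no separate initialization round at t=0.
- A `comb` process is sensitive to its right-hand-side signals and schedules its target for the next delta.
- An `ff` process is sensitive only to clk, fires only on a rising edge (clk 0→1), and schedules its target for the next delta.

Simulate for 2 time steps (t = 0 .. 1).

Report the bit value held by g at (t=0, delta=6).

1

t=0 Δ0: b=0 clk=0 g=0 e=0 c=0 h=0 f=0 j=1 a=1 d=1
  Δ1: clk:0→1
  Δ2: g:0→1
  Δ3: e:0→1, f:0→1, a:1→0
  Δ4: e:1→0, d:1→0
  Δ5: j:1→0, d:0→1
  Δ6: j:0→1, a:0→1
  Δ7: a:1→0
  (7Δ to stable)
t=1 Δ0: b=0 clk=1 g=1 e=0 c=0 h=0 f=1 j=1 a=0 d=1
  Δ1: clk:1→0
  (1Δ to stable)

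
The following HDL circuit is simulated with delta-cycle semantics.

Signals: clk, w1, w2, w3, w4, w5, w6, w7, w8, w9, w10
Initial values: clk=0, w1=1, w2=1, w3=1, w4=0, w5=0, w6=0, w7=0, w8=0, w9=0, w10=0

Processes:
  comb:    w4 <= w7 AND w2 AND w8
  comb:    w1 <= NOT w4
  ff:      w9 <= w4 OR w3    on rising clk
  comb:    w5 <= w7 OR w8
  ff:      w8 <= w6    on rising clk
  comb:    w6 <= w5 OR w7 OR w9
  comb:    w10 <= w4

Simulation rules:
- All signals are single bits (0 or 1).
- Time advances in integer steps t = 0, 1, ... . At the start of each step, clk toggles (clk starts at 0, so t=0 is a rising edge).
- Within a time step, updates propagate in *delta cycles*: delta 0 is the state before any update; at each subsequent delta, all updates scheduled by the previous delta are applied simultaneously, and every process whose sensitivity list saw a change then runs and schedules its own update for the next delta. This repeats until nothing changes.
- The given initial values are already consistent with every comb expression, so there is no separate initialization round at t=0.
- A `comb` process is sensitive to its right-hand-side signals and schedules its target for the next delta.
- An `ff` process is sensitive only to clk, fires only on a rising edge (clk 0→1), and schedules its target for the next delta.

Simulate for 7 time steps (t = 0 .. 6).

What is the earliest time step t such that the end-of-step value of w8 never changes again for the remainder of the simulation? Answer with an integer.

2

t=0 Δ0: w4=0 w9=0 clk=0 w10=0 w7=0 w6=0 w2=1 w3=1 w8=0 w5=0 w1=1
  Δ1: clk:0→1
  Δ2: w9:0→1
  Δ3: w6:0→1
  (3Δ to stable)
t=1 Δ0: w4=0 w9=1 clk=1 w10=0 w7=0 w6=1 w2=1 w3=1 w8=0 w5=0 w1=1
  Δ1: clk:1→0
  (1Δ to stable)
t=2 Δ0: w4=0 w9=1 clk=0 w10=0 w7=0 w6=1 w2=1 w3=1 w8=0 w5=0 w1=1
  Δ1: clk:0→1
  Δ2: w8:0→1
  Δ3: w5:0→1
  (3Δ to stable)
t=3 Δ0: w4=0 w9=1 clk=1 w10=0 w7=0 w6=1 w2=1 w3=1 w8=1 w5=1 w1=1
  Δ1: clk:1→0
  (1Δ to stable)
t=4 Δ0: w4=0 w9=1 clk=0 w10=0 w7=0 w6=1 w2=1 w3=1 w8=1 w5=1 w1=1
  Δ1: clk:0→1
  (1Δ to stable)
t=5 Δ0: w4=0 w9=1 clk=1 w10=0 w7=0 w6=1 w2=1 w3=1 w8=1 w5=1 w1=1
  Δ1: clk:1→0
  (1Δ to stable)
t=6 Δ0: w4=0 w9=1 clk=0 w10=0 w7=0 w6=1 w2=1 w3=1 w8=1 w5=1 w1=1
  Δ1: clk:0→1
  (1Δ to stable)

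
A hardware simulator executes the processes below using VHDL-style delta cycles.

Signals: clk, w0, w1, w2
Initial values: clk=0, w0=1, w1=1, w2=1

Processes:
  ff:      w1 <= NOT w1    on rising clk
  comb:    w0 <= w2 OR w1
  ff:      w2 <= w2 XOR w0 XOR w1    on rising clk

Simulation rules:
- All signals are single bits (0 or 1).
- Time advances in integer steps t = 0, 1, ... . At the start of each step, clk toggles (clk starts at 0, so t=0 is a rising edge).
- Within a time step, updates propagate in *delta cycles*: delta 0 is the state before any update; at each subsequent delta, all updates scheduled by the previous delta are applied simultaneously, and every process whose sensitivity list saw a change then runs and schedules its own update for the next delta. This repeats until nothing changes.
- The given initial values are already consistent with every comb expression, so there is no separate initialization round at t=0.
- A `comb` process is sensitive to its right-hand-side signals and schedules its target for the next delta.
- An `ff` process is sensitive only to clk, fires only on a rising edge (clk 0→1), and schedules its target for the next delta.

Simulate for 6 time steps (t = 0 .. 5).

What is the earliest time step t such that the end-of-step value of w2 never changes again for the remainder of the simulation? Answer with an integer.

2

t=0 Δ0: w1=1 w0=1 clk=0 w2=1
  Δ1: clk:0→1
  Δ2: w1:1→0
  (2Δ to stable)
t=1 Δ0: w1=0 w0=1 clk=1 w2=1
  Δ1: clk:1→0
  (1Δ to stable)
t=2 Δ0: w1=0 w0=1 clk=0 w2=1
  Δ1: clk:0→1
  Δ2: w1:0→1, w2:1→0
  (2Δ to stable)
t=3 Δ0: w1=1 w0=1 clk=1 w2=0
  Δ1: clk:1→0
  (1Δ to stable)
t=4 Δ0: w1=1 w0=1 clk=0 w2=0
  Δ1: clk:0→1
  Δ2: w1:1→0
  Δ3: w0:1→0
  (3Δ to stable)
t=5 Δ0: w1=0 w0=0 clk=1 w2=0
  Δ1: clk:1→0
  (1Δ to stable)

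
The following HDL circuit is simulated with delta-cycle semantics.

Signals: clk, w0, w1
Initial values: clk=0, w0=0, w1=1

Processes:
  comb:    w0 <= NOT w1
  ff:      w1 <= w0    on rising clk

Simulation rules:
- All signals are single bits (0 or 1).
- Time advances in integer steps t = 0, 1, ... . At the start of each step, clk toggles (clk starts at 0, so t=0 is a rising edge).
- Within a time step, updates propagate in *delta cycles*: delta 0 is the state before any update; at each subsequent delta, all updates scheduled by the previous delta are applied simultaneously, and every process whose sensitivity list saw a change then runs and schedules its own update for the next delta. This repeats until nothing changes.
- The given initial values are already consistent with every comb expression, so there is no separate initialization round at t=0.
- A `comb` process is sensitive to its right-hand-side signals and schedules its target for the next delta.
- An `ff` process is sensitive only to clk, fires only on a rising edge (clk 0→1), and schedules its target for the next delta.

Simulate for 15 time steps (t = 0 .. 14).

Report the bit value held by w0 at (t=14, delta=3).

0

t=0 Δ0: w0=0 clk=0 w1=1
  Δ1: clk:0→1
  Δ2: w1:1→0
  Δ3: w0:0→1
  (3Δ to stable)
t=1 Δ0: w0=1 clk=1 w1=0
  Δ1: clk:1→0
  (1Δ to stable)
t=2 Δ0: w0=1 clk=0 w1=0
  Δ1: clk:0→1
  Δ2: w1:0→1
  Δ3: w0:1→0
  (3Δ to stable)
t=3 Δ0: w0=0 clk=1 w1=1
  Δ1: clk:1→0
  (1Δ to stable)
t=4 Δ0: w0=0 clk=0 w1=1
  Δ1: clk:0→1
  Δ2: w1:1→0
  Δ3: w0:0→1
  (3Δ to stable)
t=5 Δ0: w0=1 clk=1 w1=0
  Δ1: clk:1→0
  (1Δ to stable)
t=6 Δ0: w0=1 clk=0 w1=0
  Δ1: clk:0→1
  Δ2: w1:0→1
  Δ3: w0:1→0
  (3Δ to stable)
t=7 Δ0: w0=0 clk=1 w1=1
  Δ1: clk:1→0
  (1Δ to stable)
t=8 Δ0: w0=0 clk=0 w1=1
  Δ1: clk:0→1
  Δ2: w1:1→0
  Δ3: w0:0→1
  (3Δ to stable)
t=9 Δ0: w0=1 clk=1 w1=0
  Δ1: clk:1→0
  (1Δ to stable)
t=10 Δ0: w0=1 clk=0 w1=0
  Δ1: clk:0→1
  Δ2: w1:0→1
  Δ3: w0:1→0
  (3Δ to stable)
t=11 Δ0: w0=0 clk=1 w1=1
  Δ1: clk:1→0
  (1Δ to stable)
t=12 Δ0: w0=0 clk=0 w1=1
  Δ1: clk:0→1
  Δ2: w1:1→0
  Δ3: w0:0→1
  (3Δ to stable)
t=13 Δ0: w0=1 clk=1 w1=0
  Δ1: clk:1→0
  (1Δ to stable)
t=14 Δ0: w0=1 clk=0 w1=0
  Δ1: clk:0→1
  Δ2: w1:0→1
  Δ3: w0:1→0
  (3Δ to stable)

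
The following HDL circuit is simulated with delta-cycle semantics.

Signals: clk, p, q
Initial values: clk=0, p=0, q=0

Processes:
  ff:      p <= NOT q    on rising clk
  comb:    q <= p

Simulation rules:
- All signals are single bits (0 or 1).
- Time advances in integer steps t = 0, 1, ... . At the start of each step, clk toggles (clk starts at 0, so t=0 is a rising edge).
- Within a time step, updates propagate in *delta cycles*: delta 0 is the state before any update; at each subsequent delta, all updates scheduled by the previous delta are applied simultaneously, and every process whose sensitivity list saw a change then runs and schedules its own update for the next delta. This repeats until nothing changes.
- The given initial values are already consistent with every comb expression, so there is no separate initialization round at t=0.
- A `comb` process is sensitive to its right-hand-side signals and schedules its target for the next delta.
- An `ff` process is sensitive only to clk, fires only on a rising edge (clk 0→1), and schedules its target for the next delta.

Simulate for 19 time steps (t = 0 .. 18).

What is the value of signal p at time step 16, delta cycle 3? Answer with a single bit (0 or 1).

1

t0.Δ0 clk=0 q=0 p=0
t0.Δ1 clk=1 q=0 p=0
t0.Δ2 clk=1 q=0 p=1
t0.Δ3 clk=1 q=1 p=1
t1.Δ0 clk=1 q=1 p=1
t1.Δ1 clk=0 q=1 p=1
t2.Δ0 clk=0 q=1 p=1
t2.Δ1 clk=1 q=1 p=1
t2.Δ2 clk=1 q=1 p=0
t2.Δ3 clk=1 q=0 p=0
t3.Δ0 clk=1 q=0 p=0
t3.Δ1 clk=0 q=0 p=0
t4.Δ0 clk=0 q=0 p=0
t4.Δ1 clk=1 q=0 p=0
t4.Δ2 clk=1 q=0 p=1
t4.Δ3 clk=1 q=1 p=1
t5.Δ0 clk=1 q=1 p=1
t5.Δ1 clk=0 q=1 p=1
t6.Δ0 clk=0 q=1 p=1
t6.Δ1 clk=1 q=1 p=1
t6.Δ2 clk=1 q=1 p=0
t6.Δ3 clk=1 q=0 p=0
t7.Δ0 clk=1 q=0 p=0
t7.Δ1 clk=0 q=0 p=0
t8.Δ0 clk=0 q=0 p=0
t8.Δ1 clk=1 q=0 p=0
t8.Δ2 clk=1 q=0 p=1
t8.Δ3 clk=1 q=1 p=1
t9.Δ0 clk=1 q=1 p=1
t9.Δ1 clk=0 q=1 p=1
t10.Δ0 clk=0 q=1 p=1
t10.Δ1 clk=1 q=1 p=1
t10.Δ2 clk=1 q=1 p=0
t10.Δ3 clk=1 q=0 p=0
t11.Δ0 clk=1 q=0 p=0
t11.Δ1 clk=0 q=0 p=0
t12.Δ0 clk=0 q=0 p=0
t12.Δ1 clk=1 q=0 p=0
t12.Δ2 clk=1 q=0 p=1
t12.Δ3 clk=1 q=1 p=1
t13.Δ0 clk=1 q=1 p=1
t13.Δ1 clk=0 q=1 p=1
t14.Δ0 clk=0 q=1 p=1
t14.Δ1 clk=1 q=1 p=1
t14.Δ2 clk=1 q=1 p=0
t14.Δ3 clk=1 q=0 p=0
t15.Δ0 clk=1 q=0 p=0
t15.Δ1 clk=0 q=0 p=0
t16.Δ0 clk=0 q=0 p=0
t16.Δ1 clk=1 q=0 p=0
t16.Δ2 clk=1 q=0 p=1
t16.Δ3 clk=1 q=1 p=1
t17.Δ0 clk=1 q=1 p=1
t17.Δ1 clk=0 q=1 p=1
t18.Δ0 clk=0 q=1 p=1
t18.Δ1 clk=1 q=1 p=1
t18.Δ2 clk=1 q=1 p=0
t18.Δ3 clk=1 q=0 p=0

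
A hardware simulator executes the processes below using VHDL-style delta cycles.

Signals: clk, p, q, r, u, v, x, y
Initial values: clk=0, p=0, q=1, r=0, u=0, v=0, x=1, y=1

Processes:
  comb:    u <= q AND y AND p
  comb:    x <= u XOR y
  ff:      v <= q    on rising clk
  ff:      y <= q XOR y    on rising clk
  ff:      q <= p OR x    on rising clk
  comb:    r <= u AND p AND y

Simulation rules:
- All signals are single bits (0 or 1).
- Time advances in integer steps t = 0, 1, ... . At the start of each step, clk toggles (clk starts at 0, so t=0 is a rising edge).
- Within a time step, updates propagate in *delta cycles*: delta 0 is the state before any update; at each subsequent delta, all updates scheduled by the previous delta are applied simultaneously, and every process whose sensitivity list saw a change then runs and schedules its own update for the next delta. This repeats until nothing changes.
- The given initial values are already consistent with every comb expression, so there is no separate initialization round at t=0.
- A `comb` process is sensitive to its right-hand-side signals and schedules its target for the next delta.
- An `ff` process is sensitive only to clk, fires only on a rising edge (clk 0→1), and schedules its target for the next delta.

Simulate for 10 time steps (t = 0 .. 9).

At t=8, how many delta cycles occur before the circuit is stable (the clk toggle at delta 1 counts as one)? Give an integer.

[bits: q,u,v,clk,r,y,x,p]
t=0: Δ0=10000110 Δ1=10010110 Δ2=10110010 Δ3=10110000 | 3Δ
t=1: Δ0=10110000 Δ1=10100000 | 1Δ
t=2: Δ0=10100000 Δ1=10110000 Δ2=00110100 Δ3=00110110 | 3Δ
t=3: Δ0=00110110 Δ1=00100110 | 1Δ
t=4: Δ0=00100110 Δ1=00110110 Δ2=10010110 | 2Δ
t=5: Δ0=10010110 Δ1=10000110 | 1Δ
t=6: Δ0=10000110 Δ1=10010110 Δ2=10110010 Δ3=10110000 | 3Δ
t=7: Δ0=10110000 Δ1=10100000 | 1Δ
t=8: Δ0=10100000 Δ1=10110000 Δ2=00110100 Δ3=00110110 | 3Δ
t=9: Δ0=00110110 Δ1=00100110 | 1Δ

3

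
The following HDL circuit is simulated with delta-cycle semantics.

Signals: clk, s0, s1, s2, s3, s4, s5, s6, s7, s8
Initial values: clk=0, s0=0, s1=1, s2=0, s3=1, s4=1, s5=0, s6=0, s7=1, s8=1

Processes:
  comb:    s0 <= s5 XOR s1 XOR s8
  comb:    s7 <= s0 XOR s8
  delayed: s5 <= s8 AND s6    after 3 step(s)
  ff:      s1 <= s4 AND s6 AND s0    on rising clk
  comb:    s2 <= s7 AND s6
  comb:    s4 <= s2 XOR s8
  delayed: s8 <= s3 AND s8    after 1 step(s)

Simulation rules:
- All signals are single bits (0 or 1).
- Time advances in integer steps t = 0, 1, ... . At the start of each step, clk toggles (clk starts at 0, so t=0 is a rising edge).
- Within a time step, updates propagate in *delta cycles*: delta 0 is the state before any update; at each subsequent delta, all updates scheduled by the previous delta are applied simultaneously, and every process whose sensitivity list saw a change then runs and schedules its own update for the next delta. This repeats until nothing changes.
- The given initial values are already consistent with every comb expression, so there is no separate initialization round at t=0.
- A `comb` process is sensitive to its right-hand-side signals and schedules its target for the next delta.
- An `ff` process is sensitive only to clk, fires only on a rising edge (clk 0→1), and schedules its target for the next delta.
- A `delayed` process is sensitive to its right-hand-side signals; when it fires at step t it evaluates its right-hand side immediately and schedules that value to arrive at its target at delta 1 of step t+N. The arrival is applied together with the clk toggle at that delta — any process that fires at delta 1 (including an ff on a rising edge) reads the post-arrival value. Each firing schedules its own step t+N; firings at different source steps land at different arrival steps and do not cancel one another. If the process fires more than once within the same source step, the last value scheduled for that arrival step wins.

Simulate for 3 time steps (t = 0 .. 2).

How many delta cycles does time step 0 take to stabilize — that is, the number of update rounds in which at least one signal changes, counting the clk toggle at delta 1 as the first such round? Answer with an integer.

4

t=0 Δ0: s5=0 s4=1 s0=0 s3=1 s7=1 clk=0 s1=1 s2=0 s6=0 s8=1
  Δ1: clk:0→1
  Δ2: s1:1→0
  Δ3: s0:0→1
  Δ4: s7:1→0
  (4Δ to stable)
t=1 Δ0: s5=0 s4=1 s0=1 s3=1 s7=0 clk=1 s1=0 s2=0 s6=0 s8=1
  Δ1: clk:1→0
  (1Δ to stable)
t=2 Δ0: s5=0 s4=1 s0=1 s3=1 s7=0 clk=0 s1=0 s2=0 s6=0 s8=1
  Δ1: clk:0→1
  (1Δ to stable)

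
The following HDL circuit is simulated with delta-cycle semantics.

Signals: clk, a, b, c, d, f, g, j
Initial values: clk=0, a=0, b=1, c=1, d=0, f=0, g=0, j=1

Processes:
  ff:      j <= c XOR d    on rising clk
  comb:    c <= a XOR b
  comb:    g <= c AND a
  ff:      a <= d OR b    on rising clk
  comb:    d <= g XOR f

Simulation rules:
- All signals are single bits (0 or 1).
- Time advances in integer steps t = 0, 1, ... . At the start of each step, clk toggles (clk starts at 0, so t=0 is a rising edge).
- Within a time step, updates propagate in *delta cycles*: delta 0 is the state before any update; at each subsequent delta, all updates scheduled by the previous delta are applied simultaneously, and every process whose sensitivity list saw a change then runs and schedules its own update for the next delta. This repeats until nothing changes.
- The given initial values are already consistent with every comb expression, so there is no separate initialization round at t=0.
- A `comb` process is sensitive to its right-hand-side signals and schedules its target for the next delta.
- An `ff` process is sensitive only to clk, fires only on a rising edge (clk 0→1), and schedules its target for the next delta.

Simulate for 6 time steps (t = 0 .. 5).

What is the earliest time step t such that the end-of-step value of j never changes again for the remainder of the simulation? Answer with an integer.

2

t0.Δ0 a=0 c=1 clk=0 d=0 j=1 b=1 g=0 f=0
t0.Δ1 a=0 c=1 clk=1 d=0 j=1 b=1 g=0 f=0
t0.Δ2 a=1 c=1 clk=1 d=0 j=1 b=1 g=0 f=0
t0.Δ3 a=1 c=0 clk=1 d=0 j=1 b=1 g=1 f=0
t0.Δ4 a=1 c=0 clk=1 d=1 j=1 b=1 g=0 f=0
t0.Δ5 a=1 c=0 clk=1 d=0 j=1 b=1 g=0 f=0
t1.Δ0 a=1 c=0 clk=1 d=0 j=1 b=1 g=0 f=0
t1.Δ1 a=1 c=0 clk=0 d=0 j=1 b=1 g=0 f=0
t2.Δ0 a=1 c=0 clk=0 d=0 j=1 b=1 g=0 f=0
t2.Δ1 a=1 c=0 clk=1 d=0 j=1 b=1 g=0 f=0
t2.Δ2 a=1 c=0 clk=1 d=0 j=0 b=1 g=0 f=0
t3.Δ0 a=1 c=0 clk=1 d=0 j=0 b=1 g=0 f=0
t3.Δ1 a=1 c=0 clk=0 d=0 j=0 b=1 g=0 f=0
t4.Δ0 a=1 c=0 clk=0 d=0 j=0 b=1 g=0 f=0
t4.Δ1 a=1 c=0 clk=1 d=0 j=0 b=1 g=0 f=0
t5.Δ0 a=1 c=0 clk=1 d=0 j=0 b=1 g=0 f=0
t5.Δ1 a=1 c=0 clk=0 d=0 j=0 b=1 g=0 f=0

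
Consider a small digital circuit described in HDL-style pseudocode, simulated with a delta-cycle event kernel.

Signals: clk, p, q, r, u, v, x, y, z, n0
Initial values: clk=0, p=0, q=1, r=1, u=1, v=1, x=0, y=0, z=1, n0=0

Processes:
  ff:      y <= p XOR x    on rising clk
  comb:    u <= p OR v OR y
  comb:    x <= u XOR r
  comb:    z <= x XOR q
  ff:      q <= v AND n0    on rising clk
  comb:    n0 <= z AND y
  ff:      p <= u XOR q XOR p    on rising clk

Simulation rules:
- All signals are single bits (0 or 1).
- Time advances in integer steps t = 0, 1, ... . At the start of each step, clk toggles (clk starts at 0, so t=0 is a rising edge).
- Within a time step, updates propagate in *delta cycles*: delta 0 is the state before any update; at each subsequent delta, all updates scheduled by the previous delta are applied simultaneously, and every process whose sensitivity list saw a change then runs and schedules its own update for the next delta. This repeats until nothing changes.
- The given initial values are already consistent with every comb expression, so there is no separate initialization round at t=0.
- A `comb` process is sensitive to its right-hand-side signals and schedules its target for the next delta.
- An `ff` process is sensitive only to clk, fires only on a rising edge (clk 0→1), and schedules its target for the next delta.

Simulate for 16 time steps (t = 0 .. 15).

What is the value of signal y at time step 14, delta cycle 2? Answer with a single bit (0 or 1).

[bits: v,clk,x,r,z,y,q,p,u,n0]
t=0: Δ0=1001101010 Δ1=1101101010 Δ2=1101100010 Δ3=1101000010 | 3Δ
t=1: Δ0=1101000010 Δ1=1001000010 | 1Δ
t=2: Δ0=1001000010 Δ1=1101000010 Δ2=1101000110 | 2Δ
t=3: Δ0=1101000110 Δ1=1001000110 | 1Δ
t=4: Δ0=1001000110 Δ1=1101000110 Δ2=1101010010 | 2Δ
t=5: Δ0=1101010010 Δ1=1001010010 | 1Δ
t=6: Δ0=1001010010 Δ1=1101010010 Δ2=1101000110 | 2Δ
t=7: Δ0=1101000110 Δ1=1001000110 | 1Δ
t=8: Δ0=1001000110 Δ1=1101000110 Δ2=1101010010 | 2Δ
t=9: Δ0=1101010010 Δ1=1001010010 | 1Δ
t=10: Δ0=1001010010 Δ1=1101010010 Δ2=1101000110 | 2Δ
t=11: Δ0=1101000110 Δ1=1001000110 | 1Δ
t=12: Δ0=1001000110 Δ1=1101000110 Δ2=1101010010 | 2Δ
t=13: Δ0=1101010010 Δ1=1001010010 | 1Δ
t=14: Δ0=1001010010 Δ1=1101010010 Δ2=1101000110 | 2Δ
t=15: Δ0=1101000110 Δ1=1001000110 | 1Δ

0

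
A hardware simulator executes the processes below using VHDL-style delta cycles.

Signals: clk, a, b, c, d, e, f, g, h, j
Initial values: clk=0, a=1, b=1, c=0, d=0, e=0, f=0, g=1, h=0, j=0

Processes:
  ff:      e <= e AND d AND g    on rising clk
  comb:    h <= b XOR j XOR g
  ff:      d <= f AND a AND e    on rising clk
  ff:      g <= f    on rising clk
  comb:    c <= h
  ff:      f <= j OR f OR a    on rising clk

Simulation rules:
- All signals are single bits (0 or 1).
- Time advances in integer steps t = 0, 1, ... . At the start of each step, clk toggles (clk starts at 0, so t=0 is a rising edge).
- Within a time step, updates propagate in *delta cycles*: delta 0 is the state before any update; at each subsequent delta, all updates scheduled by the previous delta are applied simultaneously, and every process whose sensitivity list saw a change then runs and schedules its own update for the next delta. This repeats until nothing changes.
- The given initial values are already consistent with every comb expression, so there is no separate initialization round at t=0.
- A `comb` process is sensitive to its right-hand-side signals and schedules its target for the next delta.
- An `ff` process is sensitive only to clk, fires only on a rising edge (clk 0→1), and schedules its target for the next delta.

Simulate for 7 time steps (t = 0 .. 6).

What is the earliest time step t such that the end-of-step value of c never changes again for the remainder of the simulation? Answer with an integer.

[bits: b,a,clk,e,d,c,h,g,j,f]
t=0: Δ0=1100000100 Δ1=1110000100 Δ2=1110000001 Δ3=1110001001 Δ4=1110011001 | 4Δ
t=1: Δ0=1110011001 Δ1=1100011001 | 1Δ
t=2: Δ0=1100011001 Δ1=1110011001 Δ2=1110011101 Δ3=1110010101 Δ4=1110000101 | 4Δ
t=3: Δ0=1110000101 Δ1=1100000101 | 1Δ
t=4: Δ0=1100000101 Δ1=1110000101 | 1Δ
t=5: Δ0=1110000101 Δ1=1100000101 | 1Δ
t=6: Δ0=1100000101 Δ1=1110000101 | 1Δ

2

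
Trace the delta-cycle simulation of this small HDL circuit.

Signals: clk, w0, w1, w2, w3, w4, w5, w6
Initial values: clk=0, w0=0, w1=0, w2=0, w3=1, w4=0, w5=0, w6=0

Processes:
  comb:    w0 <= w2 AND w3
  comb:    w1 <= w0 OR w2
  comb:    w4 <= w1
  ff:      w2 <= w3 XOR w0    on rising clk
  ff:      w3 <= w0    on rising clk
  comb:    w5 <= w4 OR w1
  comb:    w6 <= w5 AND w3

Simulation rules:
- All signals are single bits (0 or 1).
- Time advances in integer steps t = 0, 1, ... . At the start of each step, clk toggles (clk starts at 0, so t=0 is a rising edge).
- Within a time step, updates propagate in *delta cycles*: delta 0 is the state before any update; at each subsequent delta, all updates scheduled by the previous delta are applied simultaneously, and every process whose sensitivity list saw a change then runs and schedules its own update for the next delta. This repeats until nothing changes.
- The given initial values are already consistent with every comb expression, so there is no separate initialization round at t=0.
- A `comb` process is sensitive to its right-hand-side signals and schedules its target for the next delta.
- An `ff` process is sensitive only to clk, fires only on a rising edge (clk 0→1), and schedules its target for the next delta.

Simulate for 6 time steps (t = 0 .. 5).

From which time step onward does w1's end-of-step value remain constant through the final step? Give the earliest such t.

t0.Δ0 w0=0 w6=0 w5=0 w2=0 clk=0 w3=1 w4=0 w1=0
t0.Δ1 w0=0 w6=0 w5=0 w2=0 clk=1 w3=1 w4=0 w1=0
t0.Δ2 w0=0 w6=0 w5=0 w2=1 clk=1 w3=0 w4=0 w1=0
t0.Δ3 w0=0 w6=0 w5=0 w2=1 clk=1 w3=0 w4=0 w1=1
t0.Δ4 w0=0 w6=0 w5=1 w2=1 clk=1 w3=0 w4=1 w1=1
t1.Δ0 w0=0 w6=0 w5=1 w2=1 clk=1 w3=0 w4=1 w1=1
t1.Δ1 w0=0 w6=0 w5=1 w2=1 clk=0 w3=0 w4=1 w1=1
t2.Δ0 w0=0 w6=0 w5=1 w2=1 clk=0 w3=0 w4=1 w1=1
t2.Δ1 w0=0 w6=0 w5=1 w2=1 clk=1 w3=0 w4=1 w1=1
t2.Δ2 w0=0 w6=0 w5=1 w2=0 clk=1 w3=0 w4=1 w1=1
t2.Δ3 w0=0 w6=0 w5=1 w2=0 clk=1 w3=0 w4=1 w1=0
t2.Δ4 w0=0 w6=0 w5=1 w2=0 clk=1 w3=0 w4=0 w1=0
t2.Δ5 w0=0 w6=0 w5=0 w2=0 clk=1 w3=0 w4=0 w1=0
t3.Δ0 w0=0 w6=0 w5=0 w2=0 clk=1 w3=0 w4=0 w1=0
t3.Δ1 w0=0 w6=0 w5=0 w2=0 clk=0 w3=0 w4=0 w1=0
t4.Δ0 w0=0 w6=0 w5=0 w2=0 clk=0 w3=0 w4=0 w1=0
t4.Δ1 w0=0 w6=0 w5=0 w2=0 clk=1 w3=0 w4=0 w1=0
t5.Δ0 w0=0 w6=0 w5=0 w2=0 clk=1 w3=0 w4=0 w1=0
t5.Δ1 w0=0 w6=0 w5=0 w2=0 clk=0 w3=0 w4=0 w1=0

2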